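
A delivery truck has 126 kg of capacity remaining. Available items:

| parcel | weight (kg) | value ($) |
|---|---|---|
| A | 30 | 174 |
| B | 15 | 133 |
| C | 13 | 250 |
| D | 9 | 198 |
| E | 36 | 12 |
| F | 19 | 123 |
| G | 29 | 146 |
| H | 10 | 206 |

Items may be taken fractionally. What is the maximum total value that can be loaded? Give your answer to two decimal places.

1230.33

Greedy by value/weight ratio, highest first.
Order: D (198/9=22.00) > H (206/10=20.60) > C (250/13=19.23) > B (133/15=8.87) > F (123/19=6.47) > A (174/30=5.80) > G (146/29=5.03) > E (12/36=0.33)
Fill: take D (9 @ 198) → take H (10 @ 206) → take C (13 @ 250) → take B (15 @ 133) → take F (19 @ 123) → take A (30 @ 174) → take G (29 @ 146) → take 1/36 of E → 0.33; 126/126 used.
Total value = 1230.33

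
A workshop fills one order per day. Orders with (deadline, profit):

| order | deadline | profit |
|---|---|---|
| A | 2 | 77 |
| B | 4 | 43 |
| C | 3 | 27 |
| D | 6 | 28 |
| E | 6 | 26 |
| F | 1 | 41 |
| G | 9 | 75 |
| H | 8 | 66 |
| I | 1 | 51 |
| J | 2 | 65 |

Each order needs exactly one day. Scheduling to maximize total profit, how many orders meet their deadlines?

8

Profit order: A=77 G=75 H=66 J=65 I=51 B=43 F=41 D=28 C=27 E=26
Assign: A→slot 2, G→slot 9, H→slot 8, J→slot 1, I skipped, B→slot 4, F skipped, D→slot 6, C→slot 3, E→slot 5.
Slots: [1:J] [2:A] [3:C] [4:B] [5:E] [6:D] [8:H] [9:G]
8 of 10 scheduled.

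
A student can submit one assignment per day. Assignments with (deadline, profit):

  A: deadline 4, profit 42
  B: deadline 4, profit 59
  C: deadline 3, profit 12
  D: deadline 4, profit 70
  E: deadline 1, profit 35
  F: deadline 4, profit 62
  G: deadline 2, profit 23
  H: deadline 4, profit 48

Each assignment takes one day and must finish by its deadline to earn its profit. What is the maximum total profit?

239

Take jobs in profit order; each goes to the latest open slot no later than its deadline.
Profit order: D=70 F=62 B=59 H=48 A=42 E=35 G=23 C=12
Assign: D→slot 4, F→slot 3, B→slot 2, H→slot 1, A skipped, E skipped, G skipped, C skipped.
Slots: [1:H] [2:B] [3:F] [4:D]
Profit = 48 + 59 + 62 + 70 = 239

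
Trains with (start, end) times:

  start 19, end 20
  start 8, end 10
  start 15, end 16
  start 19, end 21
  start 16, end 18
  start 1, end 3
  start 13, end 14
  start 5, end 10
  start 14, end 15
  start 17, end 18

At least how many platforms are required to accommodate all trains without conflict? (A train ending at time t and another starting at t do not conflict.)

The answer is the maximum number of intervals overlapping at any instant.
starts: [1, 5, 8, 13, 14, 15, 16, 17, 19, 19]
ends:   [3, 10, 10, 14, 15, 16, 18, 18, 20, 21]
s1→1 e3→0 s5→1 s8→2  — peak 2.

2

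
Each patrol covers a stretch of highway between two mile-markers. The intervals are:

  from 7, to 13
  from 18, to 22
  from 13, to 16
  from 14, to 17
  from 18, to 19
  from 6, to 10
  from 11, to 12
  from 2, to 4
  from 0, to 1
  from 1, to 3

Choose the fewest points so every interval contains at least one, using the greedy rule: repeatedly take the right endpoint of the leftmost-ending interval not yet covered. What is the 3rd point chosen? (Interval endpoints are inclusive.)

By right end: [0,1]  [1,3]  [2,4]  [6,10]  [11,12]  [7,13]  [13,16]  [14,17]  [18,19]  [18,22]
[0,1] uncovered → point at 1; [2,4] uncovered → point at 4; [6,10] uncovered → point at 10; [11,12] uncovered → point at 12; [13,16] uncovered → point at 16; [18,19] uncovered → point at 19.
Points: 1, 4, 10, 12, 16, 19 (6 total).

10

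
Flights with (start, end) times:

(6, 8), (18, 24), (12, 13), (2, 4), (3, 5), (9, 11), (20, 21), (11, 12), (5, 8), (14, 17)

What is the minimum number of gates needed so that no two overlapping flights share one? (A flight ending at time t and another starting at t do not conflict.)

2

Count concurrent intervals with a sweep; the peak is the room count.
Events (time:±→running): 2:+→1 3:+→2 … peak 2.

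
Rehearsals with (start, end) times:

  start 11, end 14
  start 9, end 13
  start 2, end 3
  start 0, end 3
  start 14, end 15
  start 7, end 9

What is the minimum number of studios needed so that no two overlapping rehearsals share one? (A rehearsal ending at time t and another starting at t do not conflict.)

2

The answer is the maximum number of intervals overlapping at any instant.
starts: [0, 2, 7, 9, 11, 14]
ends:   [3, 3, 9, 13, 14, 15]
s0→1 s2→2  — peak 2.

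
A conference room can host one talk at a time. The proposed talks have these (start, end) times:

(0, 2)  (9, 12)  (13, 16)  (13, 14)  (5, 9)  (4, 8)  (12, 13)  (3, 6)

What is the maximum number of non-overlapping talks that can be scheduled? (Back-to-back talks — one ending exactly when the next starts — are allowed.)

5

By end time: (0,2), (3,6), (4,8), (5,9), (9,12), (12,13), (13,14), (13,16).
Pick (0,2); next start ≥ 2 → (3,6); next start ≥ 6 → (9,12); next start ≥ 12 → (12,13); next start ≥ 13 → (13,14).
Selected 5 talks.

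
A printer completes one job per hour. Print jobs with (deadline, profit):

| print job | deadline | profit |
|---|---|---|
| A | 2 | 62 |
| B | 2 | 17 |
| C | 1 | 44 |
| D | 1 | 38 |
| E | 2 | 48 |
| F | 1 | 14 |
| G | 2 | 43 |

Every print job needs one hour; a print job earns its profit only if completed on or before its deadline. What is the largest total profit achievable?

Take jobs in profit order; each goes to the latest open slot no later than its deadline.
By profit: A(d2,62), E(d2,48), C(d1,44), G(d2,43), D(d1,38), B(d2,17), F(d1,14)
A→slot 2; E→slot 1; C skipped; G skipped; D skipped; B skipped; F skipped.
Profit = 48 + 62 = 110

110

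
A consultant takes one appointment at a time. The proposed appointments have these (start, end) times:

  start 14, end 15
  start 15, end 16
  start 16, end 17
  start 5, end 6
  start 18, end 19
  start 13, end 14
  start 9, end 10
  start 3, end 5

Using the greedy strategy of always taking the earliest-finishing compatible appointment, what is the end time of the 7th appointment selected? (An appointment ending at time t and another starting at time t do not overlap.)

Sorted by end: (3,5)  (5,6)  (9,10)  (13,14)  (14,15)  (15,16)  (16,17)  (18,19)
take (3,5); take (5,6); take (9,10); take (13,14); take (14,15); take (15,16); take (16,17); take (18,19).
Selected: (3,5) (5,6) (9,10) (13,14) (14,15) (15,16) (16,17) (18,19)

17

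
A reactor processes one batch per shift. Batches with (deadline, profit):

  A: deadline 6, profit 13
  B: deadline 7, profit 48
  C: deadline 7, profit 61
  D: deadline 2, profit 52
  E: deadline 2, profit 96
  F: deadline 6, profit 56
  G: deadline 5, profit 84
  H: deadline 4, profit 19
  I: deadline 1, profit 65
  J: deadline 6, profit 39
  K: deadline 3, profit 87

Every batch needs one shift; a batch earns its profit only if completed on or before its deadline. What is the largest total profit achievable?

497

Sort by profit descending; place each in the latest free slot ≤ its deadline.
By profit: E(d2,96), K(d3,87), G(d5,84), I(d1,65), C(d7,61), F(d6,56), D(d2,52), B(d7,48), J(d6,39), H(d4,19), A(d6,13)
E→slot 2; K→slot 3; G→slot 5; I→slot 1; C→slot 7; F→slot 6; D skipped; B→slot 4; J skipped; H skipped; A skipped.
Profit = 65 + 96 + 87 + 48 + 84 + 56 + 61 = 497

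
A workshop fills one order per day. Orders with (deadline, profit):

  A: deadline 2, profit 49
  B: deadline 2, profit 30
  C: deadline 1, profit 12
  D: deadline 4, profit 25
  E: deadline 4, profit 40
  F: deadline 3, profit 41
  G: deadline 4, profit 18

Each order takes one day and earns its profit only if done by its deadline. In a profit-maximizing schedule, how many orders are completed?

By profit: A(d2,49), F(d3,41), E(d4,40), B(d2,30), D(d4,25), G(d4,18), C(d1,12)
A→slot 2; F→slot 3; E→slot 4; B→slot 1; D skipped; G skipped; C skipped.
4 of 7 scheduled.

4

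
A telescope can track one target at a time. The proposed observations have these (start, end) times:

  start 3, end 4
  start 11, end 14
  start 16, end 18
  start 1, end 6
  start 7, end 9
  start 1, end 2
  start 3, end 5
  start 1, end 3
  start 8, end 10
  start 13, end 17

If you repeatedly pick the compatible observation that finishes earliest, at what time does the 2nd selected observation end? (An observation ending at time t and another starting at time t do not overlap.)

Sorted by end: (1,2)  (1,3)  (3,4)  (3,5)  (1,6)  (7,9)  (8,10)  (11,14)  (13,17)  (16,18)
take (1,2); take (3,4); skip (3,5); skip (1,6); take (7,9); skip (8,10); take (11,14); skip (13,17); take (16,18).
Selected: (1,2) (3,4) (7,9) (11,14) (16,18)

4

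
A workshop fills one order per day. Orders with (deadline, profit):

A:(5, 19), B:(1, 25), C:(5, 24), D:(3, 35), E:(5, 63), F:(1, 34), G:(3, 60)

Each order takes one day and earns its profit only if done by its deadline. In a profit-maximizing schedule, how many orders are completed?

5

Sort by profit descending; place each in the latest free slot ≤ its deadline.
By profit: E(d5,63), G(d3,60), D(d3,35), F(d1,34), B(d1,25), C(d5,24), A(d5,19)
E→slot 5; G→slot 3; D→slot 2; F→slot 1; B skipped; C→slot 4; A skipped.
5 of 7 scheduled.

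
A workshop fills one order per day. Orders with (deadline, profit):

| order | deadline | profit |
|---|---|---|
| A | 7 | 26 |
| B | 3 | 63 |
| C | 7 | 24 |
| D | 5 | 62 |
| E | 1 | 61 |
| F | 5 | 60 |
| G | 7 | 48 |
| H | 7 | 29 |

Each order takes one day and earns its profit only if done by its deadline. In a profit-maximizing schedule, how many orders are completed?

Take jobs in profit order; each goes to the latest open slot no later than its deadline.
Profit order: B=63 D=62 E=61 F=60 G=48 H=29 A=26 C=24
Assign: B→slot 3, D→slot 5, E→slot 1, F→slot 4, G→slot 7, H→slot 6, A→slot 2, C skipped.
Slots: [1:E] [2:A] [3:B] [4:F] [5:D] [6:H] [7:G]
7 of 8 scheduled.

7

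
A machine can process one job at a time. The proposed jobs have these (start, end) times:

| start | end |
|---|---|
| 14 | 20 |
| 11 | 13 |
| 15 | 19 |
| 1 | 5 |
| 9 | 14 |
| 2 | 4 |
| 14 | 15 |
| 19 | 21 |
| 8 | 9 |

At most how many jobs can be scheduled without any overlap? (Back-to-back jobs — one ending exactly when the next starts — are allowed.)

Greedy by earliest finish: after sorting by end time, pick each interval compatible with the last pick.
By end time: (2,4), (1,5), (8,9), (11,13), (9,14), (14,15), (15,19), (14,20), (19,21).
Pick (2,4); next start ≥ 4 → (8,9); next start ≥ 9 → (11,13); next start ≥ 13 → (14,15); next start ≥ 15 → (15,19); next start ≥ 19 → (19,21).
Selected 6 jobs.

6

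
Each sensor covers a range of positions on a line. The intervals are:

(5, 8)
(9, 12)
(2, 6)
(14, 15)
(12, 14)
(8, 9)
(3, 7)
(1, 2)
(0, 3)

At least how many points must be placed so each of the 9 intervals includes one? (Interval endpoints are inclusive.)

Sort by right endpoint; whenever an interval is uncovered, place a point at its right end.
Sorted: [1,2] [0,3] [2,6] [3,7] [5,8] [8,9] [9,12] [12,14] [14,15]
{[1,2],[0,3],[2,6]} hit by 2; {[3,7],[5,8]} hit by 7; {[8,9],[9,12]} hit by 9; {[12,14],[14,15]} hit by 14.
Points: 2, 7, 9, 14 (4 total).

4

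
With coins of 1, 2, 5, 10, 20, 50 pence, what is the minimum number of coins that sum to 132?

Greedy: take as many of the largest coin as possible, then repeat with the remainder.
132 − 2×50→32 − 1×20→12 − 1×10→2 − 1×2→0
Total coins = 2 + 1 + 1 + 1 = 5

5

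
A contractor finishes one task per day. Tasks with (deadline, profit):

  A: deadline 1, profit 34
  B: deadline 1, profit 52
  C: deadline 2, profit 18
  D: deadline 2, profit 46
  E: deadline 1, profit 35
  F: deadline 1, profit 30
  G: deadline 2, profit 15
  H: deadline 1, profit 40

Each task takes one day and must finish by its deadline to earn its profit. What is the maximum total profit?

98

By profit: B(d1,52), D(d2,46), H(d1,40), E(d1,35), A(d1,34), F(d1,30), C(d2,18), G(d2,15)
B→slot 1; D→slot 2; H skipped; E skipped; A skipped; F skipped; C skipped; G skipped.
Profit = 52 + 46 = 98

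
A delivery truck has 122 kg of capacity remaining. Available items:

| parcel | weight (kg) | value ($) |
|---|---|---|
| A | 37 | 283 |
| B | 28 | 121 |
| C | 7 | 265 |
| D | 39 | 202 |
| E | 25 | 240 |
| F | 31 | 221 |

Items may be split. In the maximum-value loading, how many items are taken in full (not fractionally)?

4

Order: C (265/7=37.86) > E (240/25=9.60) > A (283/37=7.65) > F (221/31=7.13) > D (202/39=5.18) > B (121/28=4.32)
Fill: take C (7 @ 265) → take E (25 @ 240) → take A (37 @ 283) → take F (31 @ 221) → take 22/39 of D → 113.95; 122/122 used.
4 item(s) taken whole; one partial (take 22/39 of D).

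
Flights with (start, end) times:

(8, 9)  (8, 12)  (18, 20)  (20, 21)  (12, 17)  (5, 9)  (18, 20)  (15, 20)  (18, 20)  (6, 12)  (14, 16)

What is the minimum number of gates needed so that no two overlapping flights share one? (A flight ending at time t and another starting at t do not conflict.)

4

Count concurrent intervals with a sweep; the peak is the room count.
Events (time:±→running): 5:+→1 6:+→2 8:+→3 8:+→4 … peak 4.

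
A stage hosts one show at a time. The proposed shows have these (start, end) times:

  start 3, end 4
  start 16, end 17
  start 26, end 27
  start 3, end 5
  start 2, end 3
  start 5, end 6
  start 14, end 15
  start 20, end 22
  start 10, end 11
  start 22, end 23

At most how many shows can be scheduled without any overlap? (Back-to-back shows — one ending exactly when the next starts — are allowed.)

Order by finish time; keep every interval that doesn't clash with the previous kept one.
By end time: (2,3), (3,4), (3,5), (5,6), (10,11), (14,15), (16,17), (20,22), (22,23), (26,27).
Pick (2,3); next start ≥ 3 → (3,4); next start ≥ 4 → (5,6); next start ≥ 6 → (10,11); next start ≥ 11 → (14,15); next start ≥ 15 → (16,17); next start ≥ 17 → (20,22); next start ≥ 22 → (22,23); next start ≥ 23 → (26,27).
Selected 9 shows.

9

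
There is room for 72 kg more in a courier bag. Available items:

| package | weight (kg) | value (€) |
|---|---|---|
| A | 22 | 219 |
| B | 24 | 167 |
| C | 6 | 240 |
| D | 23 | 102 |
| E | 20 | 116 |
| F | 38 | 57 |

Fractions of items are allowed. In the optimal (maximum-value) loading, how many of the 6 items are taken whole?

4

Sort by value per unit weight and fill in that order.
Order: C (240/6=40.00) > A (219/22=9.95) > B (167/24=6.96) > E (116/20=5.80) > D (102/23=4.43) > F (57/38=1.50)
Fill: take C (6 @ 240) → take A (22 @ 219) → take B (24 @ 167) → take E (20 @ 116); 72/72 used.
4 item(s) taken whole.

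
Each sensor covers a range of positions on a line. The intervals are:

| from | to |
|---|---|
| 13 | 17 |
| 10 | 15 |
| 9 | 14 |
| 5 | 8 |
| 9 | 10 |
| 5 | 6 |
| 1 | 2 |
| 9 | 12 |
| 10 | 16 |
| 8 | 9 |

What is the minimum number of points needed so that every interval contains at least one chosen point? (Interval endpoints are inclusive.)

Sorted: [1,2] [5,6] [5,8] [8,9] [9,10] [9,12] [9,14] [10,15] [10,16] [13,17]
{[1,2]} hit by 2; {[5,6],[5,8]} hit by 6; {[8,9],[9,10],[9,12],[9,14]} hit by 9; {[10,15],[10,16],[13,17]} hit by 15.
Points: 2, 6, 9, 15 (4 total).

4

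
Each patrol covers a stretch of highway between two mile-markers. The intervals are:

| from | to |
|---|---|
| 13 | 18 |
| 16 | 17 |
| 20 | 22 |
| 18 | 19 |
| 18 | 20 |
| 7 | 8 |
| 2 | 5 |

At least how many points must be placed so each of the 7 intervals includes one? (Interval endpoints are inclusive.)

5

Sorted: [2,5] [7,8] [16,17] [13,18] [18,19] [18,20] [20,22]
{[2,5]} hit by 5; {[7,8]} hit by 8; {[16,17],[13,18]} hit by 17; {[18,19],[18,20]} hit by 19; {[20,22]} hit by 22.
Points: 5, 8, 17, 19, 22 (5 total).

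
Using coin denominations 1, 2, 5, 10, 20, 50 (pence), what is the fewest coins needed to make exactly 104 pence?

4

104 = 2×50 + 2×2
Total coins = 2 + 2 = 4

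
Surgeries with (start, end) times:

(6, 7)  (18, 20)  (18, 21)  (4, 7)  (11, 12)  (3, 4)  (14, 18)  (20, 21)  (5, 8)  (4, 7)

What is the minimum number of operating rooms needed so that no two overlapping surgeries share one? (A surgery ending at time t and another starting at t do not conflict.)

4

Count concurrent intervals with a sweep; the peak is the room count.
starts: [3, 4, 4, 5, 6, 11, 14, 18, 18, 20]
ends:   [4, 7, 7, 7, 8, 12, 18, 20, 21, 21]
s3→1 e4→0 s4→1 s4→2 s5→3 s6→4  — peak 4.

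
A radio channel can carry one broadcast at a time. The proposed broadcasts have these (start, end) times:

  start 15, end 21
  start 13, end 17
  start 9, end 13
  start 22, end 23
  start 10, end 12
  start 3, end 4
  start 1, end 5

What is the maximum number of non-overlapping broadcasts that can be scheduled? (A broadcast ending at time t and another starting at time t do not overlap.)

Greedy by earliest finish: after sorting by end time, pick each interval compatible with the last pick.
Sorted by end: (3,4)  (1,5)  (10,12)  (9,13)  (13,17)  (15,21)  (22,23)
take (3,4); skip (1,5); take (10,12); skip (9,13); take (13,17); take (22,23).
Selected 4 broadcasts.

4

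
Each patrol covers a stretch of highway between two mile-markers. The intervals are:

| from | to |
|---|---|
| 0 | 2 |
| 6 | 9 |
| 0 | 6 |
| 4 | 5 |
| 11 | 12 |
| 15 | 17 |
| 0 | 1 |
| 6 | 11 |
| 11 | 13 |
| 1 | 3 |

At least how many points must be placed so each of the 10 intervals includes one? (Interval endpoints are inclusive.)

Sort by right endpoint; whenever an interval is uncovered, place a point at its right end.
By right end: [0,1]  [0,2]  [1,3]  [4,5]  [0,6]  [6,9]  [6,11]  [11,12]  [11,13]  [15,17]
[0,1] uncovered → point at 1; [4,5] uncovered → point at 5; [6,9] uncovered → point at 9; [11,12] uncovered → point at 12; [15,17] uncovered → point at 17.
Points: 1, 5, 9, 12, 17 (5 total).

5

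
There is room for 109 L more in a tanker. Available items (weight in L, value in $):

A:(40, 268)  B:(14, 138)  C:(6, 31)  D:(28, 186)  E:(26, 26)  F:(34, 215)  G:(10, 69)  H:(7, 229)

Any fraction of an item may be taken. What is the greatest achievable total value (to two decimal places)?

Ratios (sorted): H 32.71, B 9.86, G 6.90, A 6.70, D 6.64, F 6.32, C 5.17, E 1.00
take H (7 @ 229); take B (14 @ 138); take G (10 @ 69); take A (40 @ 268); take D (28 @ 186); take 10/34 of F → 63.24. Capacity used 109/109.
Total value = 953.24

953.24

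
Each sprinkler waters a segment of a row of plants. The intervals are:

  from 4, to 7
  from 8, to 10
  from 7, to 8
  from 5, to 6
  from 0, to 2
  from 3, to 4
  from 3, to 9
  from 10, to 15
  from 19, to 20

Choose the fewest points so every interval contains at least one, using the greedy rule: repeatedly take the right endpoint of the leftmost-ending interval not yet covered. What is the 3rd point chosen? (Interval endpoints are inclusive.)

6

Sort by right endpoint; whenever an interval is uncovered, place a point at its right end.
By right end: [0,2]  [3,4]  [5,6]  [4,7]  [7,8]  [3,9]  [8,10]  [10,15]  [19,20]
[0,2] uncovered → point at 2; [3,4] uncovered → point at 4; [5,6] uncovered → point at 6; [7,8] uncovered → point at 8; [10,15] uncovered → point at 15; [19,20] uncovered → point at 20.
Points: 2, 4, 6, 8, 15, 20 (6 total).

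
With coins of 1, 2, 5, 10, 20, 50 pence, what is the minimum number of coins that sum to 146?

146 = 2×50 + 2×20 + 1×5 + 1×1
Total coins = 2 + 2 + 1 + 1 = 6

6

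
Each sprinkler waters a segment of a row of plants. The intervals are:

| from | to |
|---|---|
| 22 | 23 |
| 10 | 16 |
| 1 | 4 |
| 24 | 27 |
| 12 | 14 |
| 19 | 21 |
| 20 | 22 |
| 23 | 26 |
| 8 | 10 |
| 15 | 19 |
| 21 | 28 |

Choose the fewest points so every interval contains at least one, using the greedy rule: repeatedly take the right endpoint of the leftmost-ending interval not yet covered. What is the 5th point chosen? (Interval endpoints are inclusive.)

By right end: [1,4]  [8,10]  [12,14]  [10,16]  [15,19]  [19,21]  [20,22]  [22,23]  [23,26]  [24,27]  [21,28]
[1,4] uncovered → point at 4; [8,10] uncovered → point at 10; [12,14] uncovered → point at 14; [15,19] uncovered → point at 19; [20,22] uncovered → point at 22; [23,26] uncovered → point at 26.
Points: 4, 10, 14, 19, 22, 26 (6 total).

22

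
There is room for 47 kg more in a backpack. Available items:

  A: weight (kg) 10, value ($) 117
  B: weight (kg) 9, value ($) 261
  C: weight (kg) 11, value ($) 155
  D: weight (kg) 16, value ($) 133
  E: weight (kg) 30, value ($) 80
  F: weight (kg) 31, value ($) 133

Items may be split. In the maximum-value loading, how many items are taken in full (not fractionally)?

4

Order: B (261/9=29.00) > C (155/11=14.09) > A (117/10=11.70) > D (133/16=8.31) > F (133/31=4.29) > E (80/30=2.67)
Fill: take B (9 @ 261) → take C (11 @ 155) → take A (10 @ 117) → take D (16 @ 133) → take 1/31 of F → 4.29; 47/47 used.
4 item(s) taken whole; one partial (take 1/31 of F).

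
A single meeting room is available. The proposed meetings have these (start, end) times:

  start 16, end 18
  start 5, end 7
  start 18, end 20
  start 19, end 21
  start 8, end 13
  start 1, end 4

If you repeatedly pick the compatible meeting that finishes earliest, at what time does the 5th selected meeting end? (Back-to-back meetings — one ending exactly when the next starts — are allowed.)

Sorted by end: (1,4)  (5,7)  (8,13)  (16,18)  (18,20)  (19,21)
take (1,4); take (5,7); take (8,13); take (16,18); take (18,20).
Selected: (1,4) (5,7) (8,13) (16,18) (18,20)

20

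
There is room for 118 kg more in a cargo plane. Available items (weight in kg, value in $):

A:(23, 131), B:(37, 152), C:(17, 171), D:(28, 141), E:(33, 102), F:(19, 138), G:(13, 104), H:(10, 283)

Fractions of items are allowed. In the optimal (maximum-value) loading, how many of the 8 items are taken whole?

Sort by value per unit weight and fill in that order.
Ratios (sorted): H 28.30, C 10.06, G 8.00, F 7.26, A 5.70, D 5.04, B 4.11, E 3.09
take H (10 @ 283); take C (17 @ 171); take G (13 @ 104); take F (19 @ 138); take A (23 @ 131); take D (28 @ 141); take 8/37 of B → 32.86. Capacity used 118/118.
6 item(s) taken whole; one partial (take 8/37 of B).

6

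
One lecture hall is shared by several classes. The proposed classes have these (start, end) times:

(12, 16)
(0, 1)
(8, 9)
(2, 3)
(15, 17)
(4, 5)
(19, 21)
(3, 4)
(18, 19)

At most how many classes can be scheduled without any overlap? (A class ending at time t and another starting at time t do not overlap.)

8

Greedy by earliest finish: after sorting by end time, pick each interval compatible with the last pick.
By end time: (0,1), (2,3), (3,4), (4,5), (8,9), (12,16), (15,17), (18,19), (19,21).
Pick (0,1); next start ≥ 1 → (2,3); next start ≥ 3 → (3,4); next start ≥ 4 → (4,5); next start ≥ 5 → (8,9); next start ≥ 9 → (12,16); next start ≥ 16 → (18,19); next start ≥ 19 → (19,21).
Selected 8 classes.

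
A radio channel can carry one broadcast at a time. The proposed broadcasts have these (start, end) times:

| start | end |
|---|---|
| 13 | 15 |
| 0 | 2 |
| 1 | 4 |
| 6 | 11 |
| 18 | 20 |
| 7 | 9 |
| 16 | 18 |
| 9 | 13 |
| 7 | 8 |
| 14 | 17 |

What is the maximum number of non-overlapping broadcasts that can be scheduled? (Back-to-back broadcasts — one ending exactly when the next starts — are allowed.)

6

Sorted by end: (0,2)  (1,4)  (7,8)  (7,9)  (6,11)  (9,13)  (13,15)  (14,17)  (16,18)  (18,20)
take (0,2); take (7,8); skip (7,9); skip (6,11); take (9,13); take (13,15); take (16,18); take (18,20).
Selected 6 broadcasts.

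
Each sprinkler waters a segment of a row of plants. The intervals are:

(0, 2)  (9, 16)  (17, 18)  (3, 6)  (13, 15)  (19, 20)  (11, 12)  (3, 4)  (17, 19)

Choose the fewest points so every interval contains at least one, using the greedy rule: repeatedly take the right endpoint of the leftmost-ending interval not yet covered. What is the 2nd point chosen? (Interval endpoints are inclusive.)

4

By right end: [0,2]  [3,4]  [3,6]  [11,12]  [13,15]  [9,16]  [17,18]  [17,19]  [19,20]
[0,2] uncovered → point at 2; [3,4] uncovered → point at 4; [11,12] uncovered → point at 12; [13,15] uncovered → point at 15; [17,18] uncovered → point at 18; [19,20] uncovered → point at 20.
Points: 2, 4, 12, 15, 18, 20 (6 total).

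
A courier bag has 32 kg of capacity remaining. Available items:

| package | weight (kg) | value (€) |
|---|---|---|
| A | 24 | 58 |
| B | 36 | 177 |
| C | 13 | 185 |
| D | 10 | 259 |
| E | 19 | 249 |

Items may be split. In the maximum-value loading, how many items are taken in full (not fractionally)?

Order: D (259/10=25.90) > C (185/13=14.23) > E (249/19=13.11) > B (177/36=4.92) > A (58/24=2.42)
Fill: take D (10 @ 259) → take C (13 @ 185) → take 9/19 of E → 117.95; 32/32 used.
2 item(s) taken whole; one partial (take 9/19 of E).

2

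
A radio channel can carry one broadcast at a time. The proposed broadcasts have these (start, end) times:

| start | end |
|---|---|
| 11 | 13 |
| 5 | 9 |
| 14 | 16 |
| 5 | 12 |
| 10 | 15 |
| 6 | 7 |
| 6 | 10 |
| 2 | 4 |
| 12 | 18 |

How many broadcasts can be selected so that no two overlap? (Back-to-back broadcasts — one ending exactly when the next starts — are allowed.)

4

By end time: (2,4), (6,7), (5,9), (6,10), (5,12), (11,13), (10,15), (14,16), (12,18).
Pick (2,4); next start ≥ 4 → (6,7); next start ≥ 7 → (11,13); next start ≥ 13 → (14,16).
Selected 4 broadcasts.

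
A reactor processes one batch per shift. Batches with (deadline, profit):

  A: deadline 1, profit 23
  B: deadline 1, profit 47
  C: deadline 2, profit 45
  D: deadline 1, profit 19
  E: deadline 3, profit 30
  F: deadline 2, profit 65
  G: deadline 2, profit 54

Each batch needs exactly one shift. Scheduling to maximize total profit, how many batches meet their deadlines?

Take jobs in profit order; each goes to the latest open slot no later than its deadline.
Profit order: F=65 G=54 B=47 C=45 E=30 A=23 D=19
Assign: F→slot 2, G→slot 1, B skipped, C skipped, E→slot 3, A skipped, D skipped.
Slots: [1:G] [2:F] [3:E]
3 of 7 scheduled.

3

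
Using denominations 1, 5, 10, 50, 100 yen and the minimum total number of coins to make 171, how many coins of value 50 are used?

1

171 − 1×100→71 − 1×50→21 − 2×10→1 − 1×1→0
Count of 50: 1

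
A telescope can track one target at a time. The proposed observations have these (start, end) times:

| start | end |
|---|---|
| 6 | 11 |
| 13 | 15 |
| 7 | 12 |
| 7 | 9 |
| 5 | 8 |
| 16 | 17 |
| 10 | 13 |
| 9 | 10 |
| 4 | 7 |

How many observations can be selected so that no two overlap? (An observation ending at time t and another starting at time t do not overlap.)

6

By end time: (4,7), (5,8), (7,9), (9,10), (6,11), (7,12), (10,13), (13,15), (16,17).
Pick (4,7); next start ≥ 7 → (7,9); next start ≥ 9 → (9,10); next start ≥ 10 → (10,13); next start ≥ 13 → (13,15); next start ≥ 15 → (16,17).
Selected 6 observations.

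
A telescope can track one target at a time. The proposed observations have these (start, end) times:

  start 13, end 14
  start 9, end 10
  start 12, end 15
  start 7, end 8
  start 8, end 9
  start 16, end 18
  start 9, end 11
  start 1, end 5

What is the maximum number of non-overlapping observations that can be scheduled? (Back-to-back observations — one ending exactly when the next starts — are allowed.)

Greedy by earliest finish: after sorting by end time, pick each interval compatible with the last pick.
By end time: (1,5), (7,8), (8,9), (9,10), (9,11), (13,14), (12,15), (16,18).
Pick (1,5); next start ≥ 5 → (7,8); next start ≥ 8 → (8,9); next start ≥ 9 → (9,10); next start ≥ 10 → (13,14); next start ≥ 14 → (16,18).
Selected 6 observations.

6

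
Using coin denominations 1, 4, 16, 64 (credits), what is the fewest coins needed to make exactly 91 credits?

91 = 1×64 + 1×16 + 2×4 + 3×1
Total coins = 1 + 1 + 2 + 3 = 7

7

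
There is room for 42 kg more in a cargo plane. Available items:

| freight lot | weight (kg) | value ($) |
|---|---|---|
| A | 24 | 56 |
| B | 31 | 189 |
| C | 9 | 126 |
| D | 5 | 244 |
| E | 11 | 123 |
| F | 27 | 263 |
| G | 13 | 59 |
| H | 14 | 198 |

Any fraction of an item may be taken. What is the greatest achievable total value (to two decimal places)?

Greedy by value/weight ratio, highest first.
Order: D (244/5=48.80) > H (198/14=14.14) > C (126/9=14.00) > E (123/11=11.18) > F (263/27=9.74) > B (189/31=6.10) > G (59/13=4.54) > A (56/24=2.33)
Fill: take D (5 @ 244) → take H (14 @ 198) → take C (9 @ 126) → take E (11 @ 123) → take 3/27 of F → 29.22; 42/42 used.
Total value = 720.22

720.22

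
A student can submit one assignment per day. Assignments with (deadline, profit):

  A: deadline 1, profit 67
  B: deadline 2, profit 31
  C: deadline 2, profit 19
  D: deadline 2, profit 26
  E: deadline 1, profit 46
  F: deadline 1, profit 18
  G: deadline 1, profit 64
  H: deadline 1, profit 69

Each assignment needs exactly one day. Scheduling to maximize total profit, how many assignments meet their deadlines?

By profit: H(d1,69), A(d1,67), G(d1,64), E(d1,46), B(d2,31), D(d2,26), C(d2,19), F(d1,18)
H→slot 1; A skipped; G skipped; E skipped; B→slot 2; D skipped; C skipped; F skipped.
2 of 8 scheduled.

2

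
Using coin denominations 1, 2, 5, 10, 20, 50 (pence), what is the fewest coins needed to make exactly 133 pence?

133 = 2×50 + 1×20 + 1×10 + 1×2 + 1×1
Total coins = 2 + 1 + 1 + 1 + 1 = 6

6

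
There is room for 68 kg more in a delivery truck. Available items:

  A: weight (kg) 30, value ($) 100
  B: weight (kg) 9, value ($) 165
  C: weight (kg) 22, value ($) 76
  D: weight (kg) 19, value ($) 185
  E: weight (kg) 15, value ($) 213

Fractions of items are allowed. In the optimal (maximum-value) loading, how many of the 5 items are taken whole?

4

Greedy by value/weight ratio, highest first.
Order: B (165/9=18.33) > E (213/15=14.20) > D (185/19=9.74) > C (76/22=3.45) > A (100/30=3.33)
Fill: take B (9 @ 165) → take E (15 @ 213) → take D (19 @ 185) → take C (22 @ 76) → take 3/30 of A → 10.00; 68/68 used.
4 item(s) taken whole; one partial (take 3/30 of A).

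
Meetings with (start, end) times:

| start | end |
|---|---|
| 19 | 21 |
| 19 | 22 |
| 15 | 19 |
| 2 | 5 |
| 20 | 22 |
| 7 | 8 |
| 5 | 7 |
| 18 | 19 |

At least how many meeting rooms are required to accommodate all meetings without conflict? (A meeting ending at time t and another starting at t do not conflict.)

The answer is the maximum number of intervals overlapping at any instant.
Events (time:±→running): 2:+→1 5:-→0 5:+→1 7:-→0 7:+→1 8:-→0 15:+→1 18:+→2 19:-→1 19:-→0 19:+→1 19:+→2 20:+→3 … peak 3.

3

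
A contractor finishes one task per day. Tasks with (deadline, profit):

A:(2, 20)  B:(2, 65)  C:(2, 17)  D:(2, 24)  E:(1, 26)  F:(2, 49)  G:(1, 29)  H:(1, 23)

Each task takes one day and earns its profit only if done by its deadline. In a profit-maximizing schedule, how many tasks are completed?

2

Profit order: B=65 F=49 G=29 E=26 D=24 H=23 A=20 C=17
Assign: B→slot 2, F→slot 1, G skipped, E skipped, D skipped, H skipped, A skipped, C skipped.
Slots: [1:F] [2:B]
2 of 8 scheduled.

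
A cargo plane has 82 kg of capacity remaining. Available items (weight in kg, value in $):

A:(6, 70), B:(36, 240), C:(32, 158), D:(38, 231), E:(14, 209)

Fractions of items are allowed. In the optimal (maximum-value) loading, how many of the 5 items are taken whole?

Order: E (209/14=14.93) > A (70/6=11.67) > B (240/36=6.67) > D (231/38=6.08) > C (158/32=4.94)
Fill: take E (14 @ 209) → take A (6 @ 70) → take B (36 @ 240) → take 26/38 of D → 158.05; 82/82 used.
3 item(s) taken whole; one partial (take 26/38 of D).

3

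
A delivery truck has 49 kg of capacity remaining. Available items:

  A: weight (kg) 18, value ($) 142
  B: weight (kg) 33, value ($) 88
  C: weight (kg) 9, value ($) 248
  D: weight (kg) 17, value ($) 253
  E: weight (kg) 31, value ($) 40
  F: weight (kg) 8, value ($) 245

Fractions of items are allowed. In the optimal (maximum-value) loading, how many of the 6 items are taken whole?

3

Sort by value per unit weight and fill in that order.
Order: F (245/8=30.62) > C (248/9=27.56) > D (253/17=14.88) > A (142/18=7.89) > B (88/33=2.67) > E (40/31=1.29)
Fill: take F (8 @ 245) → take C (9 @ 248) → take D (17 @ 253) → take 15/18 of A → 118.33; 49/49 used.
3 item(s) taken whole; one partial (take 15/18 of A).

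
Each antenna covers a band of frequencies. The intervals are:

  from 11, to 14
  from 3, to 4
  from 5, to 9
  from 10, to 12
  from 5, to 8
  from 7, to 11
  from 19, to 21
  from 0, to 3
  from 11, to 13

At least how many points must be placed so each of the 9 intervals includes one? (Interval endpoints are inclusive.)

Sort by right endpoint; whenever an interval is uncovered, place a point at its right end.
Sorted: [0,3] [3,4] [5,8] [5,9] [7,11] [10,12] [11,13] [11,14] [19,21]
{[0,3],[3,4]} hit by 3; {[5,8],[5,9],[7,11]} hit by 8; {[10,12],[11,13],[11,14]} hit by 12; {[19,21]} hit by 21.
Points: 3, 8, 12, 21 (4 total).

4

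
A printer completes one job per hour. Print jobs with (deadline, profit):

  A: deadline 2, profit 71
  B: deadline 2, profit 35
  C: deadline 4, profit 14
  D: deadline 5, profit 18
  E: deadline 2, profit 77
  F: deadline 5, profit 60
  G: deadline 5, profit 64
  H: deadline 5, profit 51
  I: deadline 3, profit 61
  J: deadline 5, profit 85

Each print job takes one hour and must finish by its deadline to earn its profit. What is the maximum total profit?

358

Profit order: J=85 E=77 A=71 G=64 I=61 F=60 H=51 B=35 D=18 C=14
Assign: J→slot 5, E→slot 2, A→slot 1, G→slot 4, I→slot 3, F skipped, H skipped, B skipped, D skipped, C skipped.
Slots: [1:A] [2:E] [3:I] [4:G] [5:J]
Profit = 71 + 77 + 61 + 64 + 85 = 358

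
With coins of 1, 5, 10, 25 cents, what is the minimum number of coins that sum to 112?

7

Use the largest denomination that fits, subtract, and repeat.
112 − 4×25→12 − 1×10→2 − 2×1→0
Total coins = 4 + 1 + 2 = 7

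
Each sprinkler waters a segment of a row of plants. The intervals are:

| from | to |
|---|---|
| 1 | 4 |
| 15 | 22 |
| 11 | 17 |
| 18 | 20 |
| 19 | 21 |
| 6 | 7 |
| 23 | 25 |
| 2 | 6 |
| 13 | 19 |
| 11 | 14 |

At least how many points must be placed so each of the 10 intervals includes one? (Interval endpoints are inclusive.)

Sort by right endpoint; whenever an interval is uncovered, place a point at its right end.
Sorted: [1,4] [2,6] [6,7] [11,14] [11,17] [13,19] [18,20] [19,21] [15,22] [23,25]
{[1,4],[2,6]} hit by 4; {[6,7]} hit by 7; {[11,14],[11,17],[13,19]} hit by 14; {[18,20],[19,21],[15,22]} hit by 20; {[23,25]} hit by 25.
Points: 4, 7, 14, 20, 25 (5 total).

5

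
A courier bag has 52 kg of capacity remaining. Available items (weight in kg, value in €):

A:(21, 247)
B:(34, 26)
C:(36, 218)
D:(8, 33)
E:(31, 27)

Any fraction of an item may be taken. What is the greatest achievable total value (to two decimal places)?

Greedy by value/weight ratio, highest first.
Ratios (sorted): A 11.76, C 6.06, D 4.12, E 0.87, B 0.76
take A (21 @ 247); take 31/36 of C → 187.72. Capacity used 52/52.
Total value = 434.72

434.72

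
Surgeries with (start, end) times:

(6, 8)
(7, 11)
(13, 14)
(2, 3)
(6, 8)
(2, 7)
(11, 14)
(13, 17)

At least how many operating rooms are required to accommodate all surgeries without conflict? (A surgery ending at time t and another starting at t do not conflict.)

Events (time:±→running): 2:+→1 2:+→2 3:-→1 6:+→2 6:+→3 … peak 3.

3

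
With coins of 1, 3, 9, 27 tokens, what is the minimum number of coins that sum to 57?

3

57 = 2×27 + 1×3
Total coins = 2 + 1 = 3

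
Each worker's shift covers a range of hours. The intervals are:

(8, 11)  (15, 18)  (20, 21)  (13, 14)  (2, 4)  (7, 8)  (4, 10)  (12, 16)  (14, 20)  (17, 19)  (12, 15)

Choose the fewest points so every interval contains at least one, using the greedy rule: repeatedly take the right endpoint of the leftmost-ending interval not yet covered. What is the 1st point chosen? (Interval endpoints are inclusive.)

4

Sort by right endpoint; whenever an interval is uncovered, place a point at its right end.
By right end: [2,4]  [7,8]  [4,10]  [8,11]  [13,14]  [12,15]  [12,16]  [15,18]  [17,19]  [14,20]  [20,21]
[2,4] uncovered → point at 4; [7,8] uncovered → point at 8; [13,14] uncovered → point at 14; [15,18] uncovered → point at 18; [20,21] uncovered → point at 21.
Points: 4, 8, 14, 18, 21 (5 total).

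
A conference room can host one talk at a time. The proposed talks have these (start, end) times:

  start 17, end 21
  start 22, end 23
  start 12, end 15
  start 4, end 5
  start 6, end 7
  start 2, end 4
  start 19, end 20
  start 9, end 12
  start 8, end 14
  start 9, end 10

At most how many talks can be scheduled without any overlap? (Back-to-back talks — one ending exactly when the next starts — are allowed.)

By end time: (2,4), (4,5), (6,7), (9,10), (9,12), (8,14), (12,15), (19,20), (17,21), (22,23).
Pick (2,4); next start ≥ 4 → (4,5); next start ≥ 5 → (6,7); next start ≥ 7 → (9,10); next start ≥ 10 → (12,15); next start ≥ 15 → (19,20); next start ≥ 20 → (22,23).
Selected 7 talks.

7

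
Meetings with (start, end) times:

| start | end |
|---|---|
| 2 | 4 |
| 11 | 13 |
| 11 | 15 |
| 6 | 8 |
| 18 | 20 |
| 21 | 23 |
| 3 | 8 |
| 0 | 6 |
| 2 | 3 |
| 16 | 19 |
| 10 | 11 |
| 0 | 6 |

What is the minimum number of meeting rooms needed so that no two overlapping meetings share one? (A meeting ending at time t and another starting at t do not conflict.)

Events (time:±→running): 0:+→1 0:+→2 2:+→3 2:+→4 … peak 4.

4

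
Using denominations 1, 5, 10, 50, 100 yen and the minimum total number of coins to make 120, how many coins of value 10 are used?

Greedy: take as many of the largest coin as possible, then repeat with the remainder.
120 = 1×100 + 2×10
Count of 10: 2

2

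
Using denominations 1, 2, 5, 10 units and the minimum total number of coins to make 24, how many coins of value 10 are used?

2

24 − 2×10→4 − 2×2→0
Count of 10: 2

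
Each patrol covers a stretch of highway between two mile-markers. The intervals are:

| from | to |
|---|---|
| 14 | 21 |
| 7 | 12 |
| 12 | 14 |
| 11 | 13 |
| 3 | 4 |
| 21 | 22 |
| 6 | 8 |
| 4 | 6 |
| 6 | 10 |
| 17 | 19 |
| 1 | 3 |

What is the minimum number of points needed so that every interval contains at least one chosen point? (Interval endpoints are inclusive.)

5

Sort by right endpoint; whenever an interval is uncovered, place a point at its right end.
By right end: [1,3]  [3,4]  [4,6]  [6,8]  [6,10]  [7,12]  [11,13]  [12,14]  [17,19]  [14,21]  [21,22]
[1,3] uncovered → point at 3; [4,6] uncovered → point at 6; [7,12] uncovered → point at 12; [17,19] uncovered → point at 19; [21,22] uncovered → point at 22.
Points: 3, 6, 12, 19, 22 (5 total).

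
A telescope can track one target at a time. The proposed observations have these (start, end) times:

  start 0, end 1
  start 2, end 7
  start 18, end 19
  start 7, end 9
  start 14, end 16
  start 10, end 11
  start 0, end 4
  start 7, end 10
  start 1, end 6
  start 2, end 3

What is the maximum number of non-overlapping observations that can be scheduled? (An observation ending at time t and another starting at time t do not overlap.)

Sorted by end: (0,1)  (2,3)  (0,4)  (1,6)  (2,7)  (7,9)  (7,10)  (10,11)  (14,16)  (18,19)
take (0,1); take (2,3); skip (2,7); take (7,9); take (10,11); take (14,16); take (18,19).
Selected 6 observations.

6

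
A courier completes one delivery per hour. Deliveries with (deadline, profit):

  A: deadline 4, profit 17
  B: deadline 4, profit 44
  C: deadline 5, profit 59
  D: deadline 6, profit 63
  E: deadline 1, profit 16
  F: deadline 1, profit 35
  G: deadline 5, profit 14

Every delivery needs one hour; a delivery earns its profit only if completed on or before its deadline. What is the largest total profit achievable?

Take jobs in profit order; each goes to the latest open slot no later than its deadline.
Profit order: D=63 C=59 B=44 F=35 A=17 E=16 G=14
Assign: D→slot 6, C→slot 5, B→slot 4, F→slot 1, A→slot 3, E skipped, G→slot 2.
Slots: [1:F] [2:G] [3:A] [4:B] [5:C] [6:D]
Profit = 35 + 14 + 17 + 44 + 59 + 63 = 232

232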